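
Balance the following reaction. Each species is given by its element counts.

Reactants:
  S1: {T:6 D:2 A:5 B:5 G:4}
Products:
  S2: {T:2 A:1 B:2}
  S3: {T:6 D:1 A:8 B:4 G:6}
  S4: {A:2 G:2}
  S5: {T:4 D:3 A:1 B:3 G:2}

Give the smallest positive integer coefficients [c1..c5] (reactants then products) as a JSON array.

Coefficients: [5, 6, 1, 4, 3]

T: 5·6 = 30 | 6·2+1·6+4·0+3·4 = 30
D: 5·2 = 10 | 6·0+1·1+4·0+3·3 = 10
A: 5·5 = 25 | 6·1+1·8+4·2+3·1 = 25
B: 5·5 = 25 | 6·2+1·4+4·0+3·3 = 25
G: 5·4 = 20 | 6·0+1·6+4·2+3·2 = 20
gcd(5,6,1,4,3) = 1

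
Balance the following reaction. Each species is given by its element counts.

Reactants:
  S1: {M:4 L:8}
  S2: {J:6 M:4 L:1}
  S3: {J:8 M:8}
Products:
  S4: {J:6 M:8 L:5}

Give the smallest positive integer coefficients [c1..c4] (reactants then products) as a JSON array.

Coefficients: [3, 1, 3, 5]

J: 3·0+1·6+3·8 = 30 | 5·6 = 30
M: 3·4+1·4+3·8 = 40 | 5·8 = 40
L: 3·8+1·1+3·0 = 25 | 5·5 = 25
gcd(3,1,3,5) = 1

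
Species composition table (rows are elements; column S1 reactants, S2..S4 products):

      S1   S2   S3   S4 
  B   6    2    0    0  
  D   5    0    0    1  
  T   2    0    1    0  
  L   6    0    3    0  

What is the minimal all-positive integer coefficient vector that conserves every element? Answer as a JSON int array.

Coefficients: [1, 3, 2, 5]

B: 1·6 = 6 | 3·2+2·0+5·0 = 6
D: 1·5 = 5 | 3·0+2·0+5·1 = 5
T: 1·2 = 2 | 3·0+2·1+5·0 = 2
L: 1·6 = 6 | 3·0+2·3+5·0 = 6
gcd(1,3,2,5) = 1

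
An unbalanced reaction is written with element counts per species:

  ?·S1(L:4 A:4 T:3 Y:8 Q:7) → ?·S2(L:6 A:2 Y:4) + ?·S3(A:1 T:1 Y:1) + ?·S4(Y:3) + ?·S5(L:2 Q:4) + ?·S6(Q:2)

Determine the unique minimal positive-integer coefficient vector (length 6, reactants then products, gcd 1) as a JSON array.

L: 2·4 = 8 | 1·6+6·0+2·0+1·2+5·0 = 8
A: 2·4 = 8 | 1·2+6·1+2·0+1·0+5·0 = 8
T: 2·3 = 6 | 1·0+6·1+2·0+1·0+5·0 = 6
Y: 2·8 = 16 | 1·4+6·1+2·3+1·0+5·0 = 16
Q: 2·7 = 14 | 1·0+6·0+2·0+1·4+5·2 = 14
gcd(2,1,6,2,1,5) = 1

Coefficients: [2, 1, 6, 2, 1, 5]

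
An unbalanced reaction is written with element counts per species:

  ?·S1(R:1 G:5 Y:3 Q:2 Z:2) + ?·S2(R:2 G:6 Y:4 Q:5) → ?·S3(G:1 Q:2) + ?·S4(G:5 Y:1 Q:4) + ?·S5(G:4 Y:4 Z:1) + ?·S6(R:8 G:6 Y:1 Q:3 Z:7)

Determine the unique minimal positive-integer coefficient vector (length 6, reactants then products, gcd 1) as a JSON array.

Coefficients: [6, 1, 5, 1, 5, 1]

R: 6·1+1·2 = 8 | 5·0+1·0+5·0+1·8 = 8
G: 6·5+1·6 = 36 | 5·1+1·5+5·4+1·6 = 36
Y: 6·3+1·4 = 22 | 5·0+1·1+5·4+1·1 = 22
Q: 6·2+1·5 = 17 | 5·2+1·4+5·0+1·3 = 17
Z: 6·2+1·0 = 12 | 5·0+1·0+5·1+1·7 = 12
gcd(6,1,5,1,5,1) = 1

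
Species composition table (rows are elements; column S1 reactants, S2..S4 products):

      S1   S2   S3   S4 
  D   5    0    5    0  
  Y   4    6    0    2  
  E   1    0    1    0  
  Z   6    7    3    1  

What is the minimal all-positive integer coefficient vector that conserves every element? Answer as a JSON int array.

Coefficients: [4, 1, 4, 5]

D: 4·5 = 20 | 1·0+4·5+5·0 = 20
Y: 4·4 = 16 | 1·6+4·0+5·2 = 16
E: 4·1 = 4 | 1·0+4·1+5·0 = 4
Z: 4·6 = 24 | 1·7+4·3+5·1 = 24
gcd(4,1,4,5) = 1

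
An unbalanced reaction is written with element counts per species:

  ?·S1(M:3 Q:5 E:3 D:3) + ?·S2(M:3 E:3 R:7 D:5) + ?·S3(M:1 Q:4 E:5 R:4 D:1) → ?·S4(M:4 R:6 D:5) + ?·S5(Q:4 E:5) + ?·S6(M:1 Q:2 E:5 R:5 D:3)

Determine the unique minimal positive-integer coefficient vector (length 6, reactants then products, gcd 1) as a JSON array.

Coefficients: [2, 3, 2, 4, 4, 1]

M: 2·3+3·3+2·1 = 17 | 4·4+4·0+1·1 = 17
Q: 2·5+3·0+2·4 = 18 | 4·0+4·4+1·2 = 18
E: 2·3+3·3+2·5 = 25 | 4·0+4·5+1·5 = 25
R: 2·0+3·7+2·4 = 29 | 4·6+4·0+1·5 = 29
D: 2·3+3·5+2·1 = 23 | 4·5+4·0+1·3 = 23
gcd(2,3,2,4,4,1) = 1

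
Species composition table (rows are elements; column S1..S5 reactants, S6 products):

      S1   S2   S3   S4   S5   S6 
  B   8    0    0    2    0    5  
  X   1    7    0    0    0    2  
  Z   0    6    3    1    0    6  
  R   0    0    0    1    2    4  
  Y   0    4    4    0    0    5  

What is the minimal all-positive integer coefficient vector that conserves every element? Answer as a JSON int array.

Coefficients: [1, 1, 4, 6, 5, 4]

B: 1·8+1·0+4·0+6·2+5·0 = 20 | 4·5 = 20
X: 1·1+1·7+4·0+6·0+5·0 = 8 | 4·2 = 8
Z: 1·0+1·6+4·3+6·1+5·0 = 24 | 4·6 = 24
R: 1·0+1·0+4·0+6·1+5·2 = 16 | 4·4 = 16
Y: 1·0+1·4+4·4+6·0+5·0 = 20 | 4·5 = 20
gcd(1,1,4,6,5,4) = 1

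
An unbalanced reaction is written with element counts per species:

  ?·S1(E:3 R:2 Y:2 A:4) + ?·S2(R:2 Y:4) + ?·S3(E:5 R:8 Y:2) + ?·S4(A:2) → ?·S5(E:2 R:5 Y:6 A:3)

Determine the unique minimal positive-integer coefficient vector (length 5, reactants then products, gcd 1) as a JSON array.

Coefficients: [1, 5, 1, 4, 4]

E: 1·3+5·0+1·5+4·0 = 8 | 4·2 = 8
R: 1·2+5·2+1·8+4·0 = 20 | 4·5 = 20
Y: 1·2+5·4+1·2+4·0 = 24 | 4·6 = 24
A: 1·4+5·0+1·0+4·2 = 12 | 4·3 = 12
gcd(1,5,1,4,4) = 1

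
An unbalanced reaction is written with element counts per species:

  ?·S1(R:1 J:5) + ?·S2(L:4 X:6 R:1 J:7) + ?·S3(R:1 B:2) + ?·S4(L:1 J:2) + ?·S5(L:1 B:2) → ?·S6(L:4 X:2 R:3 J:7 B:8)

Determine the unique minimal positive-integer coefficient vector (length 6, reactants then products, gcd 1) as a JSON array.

Coefficients: [2, 1, 6, 2, 6, 3]

L: 2·0+1·4+6·0+2·1+6·1 = 12 | 3·4 = 12
X: 2·0+1·6+6·0+2·0+6·0 = 6 | 3·2 = 6
R: 2·1+1·1+6·1+2·0+6·0 = 9 | 3·3 = 9
J: 2·5+1·7+6·0+2·2+6·0 = 21 | 3·7 = 21
B: 2·0+1·0+6·2+2·0+6·2 = 24 | 3·8 = 24
gcd(2,1,6,2,6,3) = 1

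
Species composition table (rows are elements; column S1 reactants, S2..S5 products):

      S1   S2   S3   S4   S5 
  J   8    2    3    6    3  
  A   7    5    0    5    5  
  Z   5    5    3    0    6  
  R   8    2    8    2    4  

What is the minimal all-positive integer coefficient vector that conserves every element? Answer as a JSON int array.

J: 5·8 = 40 | 2·2+3·3+4·6+1·3 = 40
A: 5·7 = 35 | 2·5+3·0+4·5+1·5 = 35
Z: 5·5 = 25 | 2·5+3·3+4·0+1·6 = 25
R: 5·8 = 40 | 2·2+3·8+4·2+1·4 = 40
gcd(5,2,3,4,1) = 1

Coefficients: [5, 2, 3, 4, 1]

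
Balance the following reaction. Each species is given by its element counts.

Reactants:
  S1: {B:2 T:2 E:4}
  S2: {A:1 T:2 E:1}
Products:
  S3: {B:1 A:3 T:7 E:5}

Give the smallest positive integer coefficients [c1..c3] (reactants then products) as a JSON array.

B: 1·2+6·0 = 2 | 2·1 = 2
A: 1·0+6·1 = 6 | 2·3 = 6
T: 1·2+6·2 = 14 | 2·7 = 14
E: 1·4+6·1 = 10 | 2·5 = 10
gcd(1,6,2) = 1

Coefficients: [1, 6, 2]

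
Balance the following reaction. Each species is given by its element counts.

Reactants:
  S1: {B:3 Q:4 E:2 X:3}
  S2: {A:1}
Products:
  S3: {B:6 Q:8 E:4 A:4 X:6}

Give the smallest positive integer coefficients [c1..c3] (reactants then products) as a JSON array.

Coefficients: [2, 4, 1]

B: 2·3+4·0 = 6 | 1·6 = 6
Q: 2·4+4·0 = 8 | 1·8 = 8
E: 2·2+4·0 = 4 | 1·4 = 4
A: 2·0+4·1 = 4 | 1·4 = 4
X: 2·3+4·0 = 6 | 1·6 = 6
gcd(2,4,1) = 1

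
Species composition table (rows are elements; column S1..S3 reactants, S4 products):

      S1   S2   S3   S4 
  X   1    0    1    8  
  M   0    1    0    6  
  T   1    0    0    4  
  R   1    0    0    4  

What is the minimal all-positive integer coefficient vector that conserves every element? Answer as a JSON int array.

X: 4·1+6·0+4·1 = 8 | 1·8 = 8
M: 4·0+6·1+4·0 = 6 | 1·6 = 6
T: 4·1+6·0+4·0 = 4 | 1·4 = 4
R: 4·1+6·0+4·0 = 4 | 1·4 = 4
gcd(4,6,4,1) = 1

Coefficients: [4, 6, 4, 1]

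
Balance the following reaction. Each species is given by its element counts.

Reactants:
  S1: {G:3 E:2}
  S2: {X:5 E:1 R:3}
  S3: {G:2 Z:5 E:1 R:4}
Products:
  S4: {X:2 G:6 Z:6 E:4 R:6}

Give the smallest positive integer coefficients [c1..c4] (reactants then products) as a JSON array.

Coefficients: [6, 2, 6, 5]

X: 6·0+2·5+6·0 = 10 | 5·2 = 10
G: 6·3+2·0+6·2 = 30 | 5·6 = 30
Z: 6·0+2·0+6·5 = 30 | 5·6 = 30
E: 6·2+2·1+6·1 = 20 | 5·4 = 20
R: 6·0+2·3+6·4 = 30 | 5·6 = 30
gcd(6,2,6,5) = 1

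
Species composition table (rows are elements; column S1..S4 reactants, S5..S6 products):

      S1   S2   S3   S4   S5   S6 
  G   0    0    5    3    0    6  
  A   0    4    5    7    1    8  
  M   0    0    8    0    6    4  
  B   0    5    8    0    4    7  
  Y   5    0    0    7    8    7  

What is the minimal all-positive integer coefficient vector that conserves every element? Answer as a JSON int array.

Coefficients: [6, 1, 3, 1, 2, 3]

G: 6·0+1·0+3·5+1·3 = 18 | 2·0+3·6 = 18
A: 6·0+1·4+3·5+1·7 = 26 | 2·1+3·8 = 26
M: 6·0+1·0+3·8+1·0 = 24 | 2·6+3·4 = 24
B: 6·0+1·5+3·8+1·0 = 29 | 2·4+3·7 = 29
Y: 6·5+1·0+3·0+1·7 = 37 | 2·8+3·7 = 37
gcd(6,1,3,1,2,3) = 1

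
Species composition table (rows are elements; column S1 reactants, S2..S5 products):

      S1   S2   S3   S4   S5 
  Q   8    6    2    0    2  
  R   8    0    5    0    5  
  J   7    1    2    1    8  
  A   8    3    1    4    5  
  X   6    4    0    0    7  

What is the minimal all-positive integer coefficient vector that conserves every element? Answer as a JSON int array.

Coefficients: [5, 4, 6, 3, 2]

Q: 5·8 = 40 | 4·6+6·2+3·0+2·2 = 40
R: 5·8 = 40 | 4·0+6·5+3·0+2·5 = 40
J: 5·7 = 35 | 4·1+6·2+3·1+2·8 = 35
A: 5·8 = 40 | 4·3+6·1+3·4+2·5 = 40
X: 5·6 = 30 | 4·4+6·0+3·0+2·7 = 30
gcd(5,4,6,3,2) = 1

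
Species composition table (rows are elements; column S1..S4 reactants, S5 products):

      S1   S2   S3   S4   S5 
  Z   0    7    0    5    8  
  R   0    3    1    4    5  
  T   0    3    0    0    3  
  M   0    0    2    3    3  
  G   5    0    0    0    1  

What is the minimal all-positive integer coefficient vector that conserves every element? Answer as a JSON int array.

Z: 1·0+5·7+6·0+1·5 = 40 | 5·8 = 40
R: 1·0+5·3+6·1+1·4 = 25 | 5·5 = 25
T: 1·0+5·3+6·0+1·0 = 15 | 5·3 = 15
M: 1·0+5·0+6·2+1·3 = 15 | 5·3 = 15
G: 1·5+5·0+6·0+1·0 = 5 | 5·1 = 5
gcd(1,5,6,1,5) = 1

Coefficients: [1, 5, 6, 1, 5]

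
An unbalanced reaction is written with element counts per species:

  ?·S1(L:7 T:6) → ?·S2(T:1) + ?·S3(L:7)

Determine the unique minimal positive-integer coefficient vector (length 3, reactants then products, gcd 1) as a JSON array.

L: 1·7 = 7 | 6·0+1·7 = 7
T: 1·6 = 6 | 6·1+1·0 = 6
gcd(1,6,1) = 1

Coefficients: [1, 6, 1]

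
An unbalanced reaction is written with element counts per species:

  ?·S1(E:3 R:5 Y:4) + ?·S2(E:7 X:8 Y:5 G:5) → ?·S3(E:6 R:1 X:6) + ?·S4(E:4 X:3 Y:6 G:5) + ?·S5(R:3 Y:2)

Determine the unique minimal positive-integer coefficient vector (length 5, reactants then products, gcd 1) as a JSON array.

Coefficients: [4, 6, 5, 6, 5]

E: 4·3+6·7 = 54 | 5·6+6·4+5·0 = 54
R: 4·5+6·0 = 20 | 5·1+6·0+5·3 = 20
X: 4·0+6·8 = 48 | 5·6+6·3+5·0 = 48
Y: 4·4+6·5 = 46 | 5·0+6·6+5·2 = 46
G: 4·0+6·5 = 30 | 5·0+6·5+5·0 = 30
gcd(4,6,5,6,5) = 1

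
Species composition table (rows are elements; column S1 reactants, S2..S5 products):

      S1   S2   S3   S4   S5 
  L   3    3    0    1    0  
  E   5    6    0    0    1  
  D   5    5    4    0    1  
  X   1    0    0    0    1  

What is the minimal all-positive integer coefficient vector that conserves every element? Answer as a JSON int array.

Coefficients: [6, 4, 1, 6, 6]

L: 6·3 = 18 | 4·3+1·0+6·1+6·0 = 18
E: 6·5 = 30 | 4·6+1·0+6·0+6·1 = 30
D: 6·5 = 30 | 4·5+1·4+6·0+6·1 = 30
X: 6·1 = 6 | 4·0+1·0+6·0+6·1 = 6
gcd(6,4,1,6,6) = 1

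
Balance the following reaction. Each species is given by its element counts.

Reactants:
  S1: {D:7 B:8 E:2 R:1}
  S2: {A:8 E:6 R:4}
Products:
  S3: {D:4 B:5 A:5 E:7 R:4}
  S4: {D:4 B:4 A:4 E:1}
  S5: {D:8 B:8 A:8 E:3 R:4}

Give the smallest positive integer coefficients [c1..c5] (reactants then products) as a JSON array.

Coefficients: [4, 4, 4, 1, 1]

D: 4·7+4·0 = 28 | 4·4+1·4+1·8 = 28
B: 4·8+4·0 = 32 | 4·5+1·4+1·8 = 32
A: 4·0+4·8 = 32 | 4·5+1·4+1·8 = 32
E: 4·2+4·6 = 32 | 4·7+1·1+1·3 = 32
R: 4·1+4·4 = 20 | 4·4+1·0+1·4 = 20
gcd(4,4,4,1,1) = 1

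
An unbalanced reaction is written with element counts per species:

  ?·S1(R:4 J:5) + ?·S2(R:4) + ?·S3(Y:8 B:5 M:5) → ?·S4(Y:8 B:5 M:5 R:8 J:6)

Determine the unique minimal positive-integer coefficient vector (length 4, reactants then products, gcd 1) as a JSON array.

Coefficients: [6, 4, 5, 5]

Y: 6·0+4·0+5·8 = 40 | 5·8 = 40
B: 6·0+4·0+5·5 = 25 | 5·5 = 25
M: 6·0+4·0+5·5 = 25 | 5·5 = 25
R: 6·4+4·4+5·0 = 40 | 5·8 = 40
J: 6·5+4·0+5·0 = 30 | 5·6 = 30
gcd(6,4,5,5) = 1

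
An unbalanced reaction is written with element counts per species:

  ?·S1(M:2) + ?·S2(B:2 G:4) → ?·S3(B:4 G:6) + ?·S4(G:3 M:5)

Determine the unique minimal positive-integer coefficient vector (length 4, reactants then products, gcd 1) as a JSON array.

B: 5·0+6·2 = 12 | 3·4+2·0 = 12
G: 5·0+6·4 = 24 | 3·6+2·3 = 24
M: 5·2+6·0 = 10 | 3·0+2·5 = 10
gcd(5,6,3,2) = 1

Coefficients: [5, 6, 3, 2]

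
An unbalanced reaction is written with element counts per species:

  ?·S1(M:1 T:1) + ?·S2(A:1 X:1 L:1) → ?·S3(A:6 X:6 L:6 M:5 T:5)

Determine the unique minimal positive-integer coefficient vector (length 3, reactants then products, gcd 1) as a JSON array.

A: 5·0+6·1 = 6 | 1·6 = 6
X: 5·0+6·1 = 6 | 1·6 = 6
L: 5·0+6·1 = 6 | 1·6 = 6
M: 5·1+6·0 = 5 | 1·5 = 5
T: 5·1+6·0 = 5 | 1·5 = 5
gcd(5,6,1) = 1

Coefficients: [5, 6, 1]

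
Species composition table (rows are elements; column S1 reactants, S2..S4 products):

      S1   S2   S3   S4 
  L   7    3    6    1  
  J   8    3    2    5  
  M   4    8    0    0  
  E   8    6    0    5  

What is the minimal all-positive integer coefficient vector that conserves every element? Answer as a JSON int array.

L: 4·7 = 28 | 2·3+3·6+4·1 = 28
J: 4·8 = 32 | 2·3+3·2+4·5 = 32
M: 4·4 = 16 | 2·8+3·0+4·0 = 16
E: 4·8 = 32 | 2·6+3·0+4·5 = 32
gcd(4,2,3,4) = 1

Coefficients: [4, 2, 3, 4]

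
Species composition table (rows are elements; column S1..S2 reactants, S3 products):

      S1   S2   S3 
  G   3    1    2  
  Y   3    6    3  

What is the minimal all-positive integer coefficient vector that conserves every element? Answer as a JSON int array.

G: 3·3+1·1 = 10 | 5·2 = 10
Y: 3·3+1·6 = 15 | 5·3 = 15
gcd(3,1,5) = 1

Coefficients: [3, 1, 5]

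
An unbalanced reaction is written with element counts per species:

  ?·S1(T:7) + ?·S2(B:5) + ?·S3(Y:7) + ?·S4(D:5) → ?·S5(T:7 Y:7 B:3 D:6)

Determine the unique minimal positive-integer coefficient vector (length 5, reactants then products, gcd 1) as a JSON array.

Coefficients: [5, 3, 5, 6, 5]

T: 5·7+3·0+5·0+6·0 = 35 | 5·7 = 35
Y: 5·0+3·0+5·7+6·0 = 35 | 5·7 = 35
B: 5·0+3·5+5·0+6·0 = 15 | 5·3 = 15
D: 5·0+3·0+5·0+6·5 = 30 | 5·6 = 30
gcd(5,3,5,6,5) = 1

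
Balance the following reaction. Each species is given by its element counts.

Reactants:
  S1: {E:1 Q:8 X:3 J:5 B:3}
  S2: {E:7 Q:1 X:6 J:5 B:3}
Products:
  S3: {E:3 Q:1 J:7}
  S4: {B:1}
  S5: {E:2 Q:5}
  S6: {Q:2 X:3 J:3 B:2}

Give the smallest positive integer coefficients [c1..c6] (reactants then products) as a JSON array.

E: 4·1+1·7 = 11 | 1·3+3·0+4·2+6·0 = 11
Q: 4·8+1·1 = 33 | 1·1+3·0+4·5+6·2 = 33
X: 4·3+1·6 = 18 | 1·0+3·0+4·0+6·3 = 18
J: 4·5+1·5 = 25 | 1·7+3·0+4·0+6·3 = 25
B: 4·3+1·3 = 15 | 1·0+3·1+4·0+6·2 = 15
gcd(4,1,1,3,4,6) = 1

Coefficients: [4, 1, 1, 3, 4, 6]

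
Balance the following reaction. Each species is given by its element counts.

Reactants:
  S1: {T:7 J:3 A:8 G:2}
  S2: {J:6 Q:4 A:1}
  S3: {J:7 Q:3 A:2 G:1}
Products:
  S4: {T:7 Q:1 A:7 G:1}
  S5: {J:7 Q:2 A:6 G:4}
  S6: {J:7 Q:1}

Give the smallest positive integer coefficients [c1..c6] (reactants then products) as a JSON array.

Coefficients: [5, 1, 3, 5, 2, 4]

T: 5·7+1·0+3·0 = 35 | 5·7+2·0+4·0 = 35
J: 5·3+1·6+3·7 = 42 | 5·0+2·7+4·7 = 42
Q: 5·0+1·4+3·3 = 13 | 5·1+2·2+4·1 = 13
A: 5·8+1·1+3·2 = 47 | 5·7+2·6+4·0 = 47
G: 5·2+1·0+3·1 = 13 | 5·1+2·4+4·0 = 13
gcd(5,1,3,5,2,4) = 1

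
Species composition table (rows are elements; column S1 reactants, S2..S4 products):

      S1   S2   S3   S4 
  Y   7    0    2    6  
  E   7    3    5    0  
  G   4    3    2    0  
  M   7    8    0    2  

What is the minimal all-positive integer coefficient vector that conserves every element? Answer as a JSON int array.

Coefficients: [6, 4, 6, 5]

Y: 6·7 = 42 | 4·0+6·2+5·6 = 42
E: 6·7 = 42 | 4·3+6·5+5·0 = 42
G: 6·4 = 24 | 4·3+6·2+5·0 = 24
M: 6·7 = 42 | 4·8+6·0+5·2 = 42
gcd(6,4,6,5) = 1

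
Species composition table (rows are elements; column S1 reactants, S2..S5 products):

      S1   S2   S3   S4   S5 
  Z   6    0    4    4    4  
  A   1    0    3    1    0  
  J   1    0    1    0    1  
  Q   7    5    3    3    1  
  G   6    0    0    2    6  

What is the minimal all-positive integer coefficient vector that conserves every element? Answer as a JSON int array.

Coefficients: [6, 5, 1, 3, 5]

Z: 6·6 = 36 | 5·0+1·4+3·4+5·4 = 36
A: 6·1 = 6 | 5·0+1·3+3·1+5·0 = 6
J: 6·1 = 6 | 5·0+1·1+3·0+5·1 = 6
Q: 6·7 = 42 | 5·5+1·3+3·3+5·1 = 42
G: 6·6 = 36 | 5·0+1·0+3·2+5·6 = 36
gcd(6,5,1,3,5) = 1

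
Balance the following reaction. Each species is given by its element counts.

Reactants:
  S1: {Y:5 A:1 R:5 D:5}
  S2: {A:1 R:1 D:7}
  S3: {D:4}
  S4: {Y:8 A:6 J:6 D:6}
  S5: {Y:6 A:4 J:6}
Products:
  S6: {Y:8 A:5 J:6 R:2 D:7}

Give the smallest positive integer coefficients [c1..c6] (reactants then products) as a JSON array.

Coefficients: [2, 2, 3, 1, 5, 6]

Y: 2·5+2·0+3·0+1·8+5·6 = 48 | 6·8 = 48
A: 2·1+2·1+3·0+1·6+5·4 = 30 | 6·5 = 30
J: 2·0+2·0+3·0+1·6+5·6 = 36 | 6·6 = 36
R: 2·5+2·1+3·0+1·0+5·0 = 12 | 6·2 = 12
D: 2·5+2·7+3·4+1·6+5·0 = 42 | 6·7 = 42
gcd(2,2,3,1,5,6) = 1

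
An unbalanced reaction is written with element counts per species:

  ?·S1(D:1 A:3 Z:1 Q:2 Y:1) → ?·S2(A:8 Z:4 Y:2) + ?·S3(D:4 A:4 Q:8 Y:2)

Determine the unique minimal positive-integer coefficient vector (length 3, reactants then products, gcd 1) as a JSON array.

Coefficients: [4, 1, 1]

D: 4·1 = 4 | 1·0+1·4 = 4
A: 4·3 = 12 | 1·8+1·4 = 12
Z: 4·1 = 4 | 1·4+1·0 = 4
Q: 4·2 = 8 | 1·0+1·8 = 8
Y: 4·1 = 4 | 1·2+1·2 = 4
gcd(4,1,1) = 1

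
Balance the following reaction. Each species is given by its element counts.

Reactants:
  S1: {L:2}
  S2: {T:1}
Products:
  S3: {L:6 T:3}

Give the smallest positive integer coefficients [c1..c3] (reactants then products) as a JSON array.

Coefficients: [3, 3, 1]

L: 3·2+3·0 = 6 | 1·6 = 6
T: 3·0+3·1 = 3 | 1·3 = 3
gcd(3,3,1) = 1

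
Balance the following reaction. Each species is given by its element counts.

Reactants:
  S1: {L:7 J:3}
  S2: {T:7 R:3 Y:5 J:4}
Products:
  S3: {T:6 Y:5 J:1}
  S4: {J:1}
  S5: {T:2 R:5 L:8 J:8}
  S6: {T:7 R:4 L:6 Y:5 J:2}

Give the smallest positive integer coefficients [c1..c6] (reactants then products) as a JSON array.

T: 2·0+3·7 = 21 | 2·6+6·0+1·2+1·7 = 21
R: 2·0+3·3 = 9 | 2·0+6·0+1·5+1·4 = 9
L: 2·7+3·0 = 14 | 2·0+6·0+1·8+1·6 = 14
Y: 2·0+3·5 = 15 | 2·5+6·0+1·0+1·5 = 15
J: 2·3+3·4 = 18 | 2·1+6·1+1·8+1·2 = 18
gcd(2,3,2,6,1,1) = 1

Coefficients: [2, 3, 2, 6, 1, 1]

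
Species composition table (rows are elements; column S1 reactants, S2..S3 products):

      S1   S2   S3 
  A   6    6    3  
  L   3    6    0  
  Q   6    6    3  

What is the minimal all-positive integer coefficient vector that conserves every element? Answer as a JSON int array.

A: 2·6 = 12 | 1·6+2·3 = 12
L: 2·3 = 6 | 1·6+2·0 = 6
Q: 2·6 = 12 | 1·6+2·3 = 12
gcd(2,1,2) = 1

Coefficients: [2, 1, 2]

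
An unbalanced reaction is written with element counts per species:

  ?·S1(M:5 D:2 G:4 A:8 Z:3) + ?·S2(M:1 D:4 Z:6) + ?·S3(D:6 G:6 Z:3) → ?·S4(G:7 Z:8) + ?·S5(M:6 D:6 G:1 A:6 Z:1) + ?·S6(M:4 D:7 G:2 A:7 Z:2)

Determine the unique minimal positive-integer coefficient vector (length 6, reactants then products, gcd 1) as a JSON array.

Coefficients: [5, 3, 3, 4, 2, 4]

M: 5·5+3·1+3·0 = 28 | 4·0+2·6+4·4 = 28
D: 5·2+3·4+3·6 = 40 | 4·0+2·6+4·7 = 40
G: 5·4+3·0+3·6 = 38 | 4·7+2·1+4·2 = 38
A: 5·8+3·0+3·0 = 40 | 4·0+2·6+4·7 = 40
Z: 5·3+3·6+3·3 = 42 | 4·8+2·1+4·2 = 42
gcd(5,3,3,4,2,4) = 1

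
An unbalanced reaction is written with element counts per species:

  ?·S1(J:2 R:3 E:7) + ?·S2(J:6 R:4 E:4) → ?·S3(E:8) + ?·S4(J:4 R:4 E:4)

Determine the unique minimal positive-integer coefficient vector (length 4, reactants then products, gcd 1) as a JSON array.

J: 4·2+2·6 = 20 | 2·0+5·4 = 20
R: 4·3+2·4 = 20 | 2·0+5·4 = 20
E: 4·7+2·4 = 36 | 2·8+5·4 = 36
gcd(4,2,2,5) = 1

Coefficients: [4, 2, 2, 5]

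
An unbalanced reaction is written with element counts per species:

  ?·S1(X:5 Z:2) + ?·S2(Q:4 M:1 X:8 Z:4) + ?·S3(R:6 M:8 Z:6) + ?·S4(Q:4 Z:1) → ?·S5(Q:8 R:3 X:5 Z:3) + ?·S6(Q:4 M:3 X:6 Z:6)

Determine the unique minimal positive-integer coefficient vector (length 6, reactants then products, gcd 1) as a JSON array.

Coefficients: [4, 1, 1, 6, 2, 3]

Q: 4·0+1·4+1·0+6·4 = 28 | 2·8+3·4 = 28
R: 4·0+1·0+1·6+6·0 = 6 | 2·3+3·0 = 6
M: 4·0+1·1+1·8+6·0 = 9 | 2·0+3·3 = 9
X: 4·5+1·8+1·0+6·0 = 28 | 2·5+3·6 = 28
Z: 4·2+1·4+1·6+6·1 = 24 | 2·3+3·6 = 24
gcd(4,1,1,6,2,3) = 1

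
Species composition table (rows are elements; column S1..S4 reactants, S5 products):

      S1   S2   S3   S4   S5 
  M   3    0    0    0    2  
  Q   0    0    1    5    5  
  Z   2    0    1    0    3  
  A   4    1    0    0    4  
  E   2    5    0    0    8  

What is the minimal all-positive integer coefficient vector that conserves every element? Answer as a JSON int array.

M: 2·3+4·0+5·0+2·0 = 6 | 3·2 = 6
Q: 2·0+4·0+5·1+2·5 = 15 | 3·5 = 15
Z: 2·2+4·0+5·1+2·0 = 9 | 3·3 = 9
A: 2·4+4·1+5·0+2·0 = 12 | 3·4 = 12
E: 2·2+4·5+5·0+2·0 = 24 | 3·8 = 24
gcd(2,4,5,2,3) = 1

Coefficients: [2, 4, 5, 2, 3]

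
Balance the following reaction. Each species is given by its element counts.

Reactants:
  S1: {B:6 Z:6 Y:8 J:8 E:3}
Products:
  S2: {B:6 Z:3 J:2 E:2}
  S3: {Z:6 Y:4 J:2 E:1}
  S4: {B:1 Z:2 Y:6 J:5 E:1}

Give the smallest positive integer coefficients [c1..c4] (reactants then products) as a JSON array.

Coefficients: [5, 4, 1, 6]

B: 5·6 = 30 | 4·6+1·0+6·1 = 30
Z: 5·6 = 30 | 4·3+1·6+6·2 = 30
Y: 5·8 = 40 | 4·0+1·4+6·6 = 40
J: 5·8 = 40 | 4·2+1·2+6·5 = 40
E: 5·3 = 15 | 4·2+1·1+6·1 = 15
gcd(5,4,1,6) = 1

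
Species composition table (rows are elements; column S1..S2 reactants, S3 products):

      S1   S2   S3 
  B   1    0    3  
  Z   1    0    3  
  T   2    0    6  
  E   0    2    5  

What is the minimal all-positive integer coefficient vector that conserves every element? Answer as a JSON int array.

B: 6·1+5·0 = 6 | 2·3 = 6
Z: 6·1+5·0 = 6 | 2·3 = 6
T: 6·2+5·0 = 12 | 2·6 = 12
E: 6·0+5·2 = 10 | 2·5 = 10
gcd(6,5,2) = 1

Coefficients: [6, 5, 2]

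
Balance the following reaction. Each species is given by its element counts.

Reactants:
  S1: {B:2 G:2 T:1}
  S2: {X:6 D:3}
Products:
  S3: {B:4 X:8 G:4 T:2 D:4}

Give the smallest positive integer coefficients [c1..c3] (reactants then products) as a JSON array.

Coefficients: [6, 4, 3]

B: 6·2+4·0 = 12 | 3·4 = 12
X: 6·0+4·6 = 24 | 3·8 = 24
G: 6·2+4·0 = 12 | 3·4 = 12
T: 6·1+4·0 = 6 | 3·2 = 6
D: 6·0+4·3 = 12 | 3·4 = 12
gcd(6,4,3) = 1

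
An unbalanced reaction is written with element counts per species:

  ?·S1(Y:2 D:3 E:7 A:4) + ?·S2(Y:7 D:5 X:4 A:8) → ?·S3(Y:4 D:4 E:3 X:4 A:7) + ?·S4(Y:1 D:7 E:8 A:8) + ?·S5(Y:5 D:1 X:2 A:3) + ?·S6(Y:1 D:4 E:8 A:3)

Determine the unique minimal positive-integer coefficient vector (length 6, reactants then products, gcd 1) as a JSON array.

Y: 5·2+4·7 = 38 | 1·4+3·1+6·5+1·1 = 38
D: 5·3+4·5 = 35 | 1·4+3·7+6·1+1·4 = 35
E: 5·7+4·0 = 35 | 1·3+3·8+6·0+1·8 = 35
X: 5·0+4·4 = 16 | 1·4+3·0+6·2+1·0 = 16
A: 5·4+4·8 = 52 | 1·7+3·8+6·3+1·3 = 52
gcd(5,4,1,3,6,1) = 1

Coefficients: [5, 4, 1, 3, 6, 1]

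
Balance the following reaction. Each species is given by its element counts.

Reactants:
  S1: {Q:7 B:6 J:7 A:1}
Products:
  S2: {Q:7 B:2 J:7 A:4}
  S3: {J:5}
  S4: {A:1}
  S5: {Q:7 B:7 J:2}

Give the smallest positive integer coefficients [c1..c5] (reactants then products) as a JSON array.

Coefficients: [5, 1, 4, 1, 4]

Q: 5·7 = 35 | 1·7+4·0+1·0+4·7 = 35
B: 5·6 = 30 | 1·2+4·0+1·0+4·7 = 30
J: 5·7 = 35 | 1·7+4·5+1·0+4·2 = 35
A: 5·1 = 5 | 1·4+4·0+1·1+4·0 = 5
gcd(5,1,4,1,4) = 1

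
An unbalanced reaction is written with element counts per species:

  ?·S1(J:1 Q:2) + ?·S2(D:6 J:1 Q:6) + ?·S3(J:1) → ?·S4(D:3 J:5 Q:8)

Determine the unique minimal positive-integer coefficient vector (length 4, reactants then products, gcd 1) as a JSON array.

D: 5·0+1·6+4·0 = 6 | 2·3 = 6
J: 5·1+1·1+4·1 = 10 | 2·5 = 10
Q: 5·2+1·6+4·0 = 16 | 2·8 = 16
gcd(5,1,4,2) = 1

Coefficients: [5, 1, 4, 2]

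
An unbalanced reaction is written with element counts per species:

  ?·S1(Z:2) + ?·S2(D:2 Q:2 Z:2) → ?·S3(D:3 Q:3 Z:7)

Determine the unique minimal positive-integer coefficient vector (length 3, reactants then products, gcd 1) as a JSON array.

Coefficients: [4, 3, 2]

D: 4·0+3·2 = 6 | 2·3 = 6
Q: 4·0+3·2 = 6 | 2·3 = 6
Z: 4·2+3·2 = 14 | 2·7 = 14
gcd(4,3,2) = 1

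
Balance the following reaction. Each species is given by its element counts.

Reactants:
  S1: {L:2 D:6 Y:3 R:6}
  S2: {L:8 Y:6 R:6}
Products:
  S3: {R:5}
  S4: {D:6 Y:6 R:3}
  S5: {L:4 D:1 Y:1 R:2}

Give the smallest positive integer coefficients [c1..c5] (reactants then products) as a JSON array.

L: 4·2+2·8 = 24 | 3·0+3·0+6·4 = 24
D: 4·6+2·0 = 24 | 3·0+3·6+6·1 = 24
Y: 4·3+2·6 = 24 | 3·0+3·6+6·1 = 24
R: 4·6+2·6 = 36 | 3·5+3·3+6·2 = 36
gcd(4,2,3,3,6) = 1

Coefficients: [4, 2, 3, 3, 6]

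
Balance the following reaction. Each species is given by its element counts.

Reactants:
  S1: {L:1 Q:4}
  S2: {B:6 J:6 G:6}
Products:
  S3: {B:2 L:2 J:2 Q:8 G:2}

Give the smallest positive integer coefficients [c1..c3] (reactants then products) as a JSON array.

Coefficients: [6, 1, 3]

B: 6·0+1·6 = 6 | 3·2 = 6
L: 6·1+1·0 = 6 | 3·2 = 6
J: 6·0+1·6 = 6 | 3·2 = 6
Q: 6·4+1·0 = 24 | 3·8 = 24
G: 6·0+1·6 = 6 | 3·2 = 6
gcd(6,1,3) = 1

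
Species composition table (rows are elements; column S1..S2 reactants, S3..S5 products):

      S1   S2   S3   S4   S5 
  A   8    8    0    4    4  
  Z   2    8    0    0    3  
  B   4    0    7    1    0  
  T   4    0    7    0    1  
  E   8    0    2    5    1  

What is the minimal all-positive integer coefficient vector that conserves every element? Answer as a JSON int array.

A: 5·8+1·8 = 48 | 2·0+6·4+6·4 = 48
Z: 5·2+1·8 = 18 | 2·0+6·0+6·3 = 18
B: 5·4+1·0 = 20 | 2·7+6·1+6·0 = 20
T: 5·4+1·0 = 20 | 2·7+6·0+6·1 = 20
E: 5·8+1·0 = 40 | 2·2+6·5+6·1 = 40
gcd(5,1,2,6,6) = 1

Coefficients: [5, 1, 2, 6, 6]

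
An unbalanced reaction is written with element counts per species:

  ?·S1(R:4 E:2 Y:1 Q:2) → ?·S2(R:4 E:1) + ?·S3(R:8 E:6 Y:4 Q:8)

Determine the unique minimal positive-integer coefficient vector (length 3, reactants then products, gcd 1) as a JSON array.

Coefficients: [4, 2, 1]

R: 4·4 = 16 | 2·4+1·8 = 16
E: 4·2 = 8 | 2·1+1·6 = 8
Y: 4·1 = 4 | 2·0+1·4 = 4
Q: 4·2 = 8 | 2·0+1·8 = 8
gcd(4,2,1) = 1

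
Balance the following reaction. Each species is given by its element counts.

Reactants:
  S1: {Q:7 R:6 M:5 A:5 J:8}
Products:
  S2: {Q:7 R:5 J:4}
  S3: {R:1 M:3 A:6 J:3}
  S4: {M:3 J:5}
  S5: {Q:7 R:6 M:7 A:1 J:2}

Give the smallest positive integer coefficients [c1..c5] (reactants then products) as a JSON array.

Q: 5·7 = 35 | 4·7+4·0+2·0+1·7 = 35
R: 5·6 = 30 | 4·5+4·1+2·0+1·6 = 30
M: 5·5 = 25 | 4·0+4·3+2·3+1·7 = 25
A: 5·5 = 25 | 4·0+4·6+2·0+1·1 = 25
J: 5·8 = 40 | 4·4+4·3+2·5+1·2 = 40
gcd(5,4,4,2,1) = 1

Coefficients: [5, 4, 4, 2, 1]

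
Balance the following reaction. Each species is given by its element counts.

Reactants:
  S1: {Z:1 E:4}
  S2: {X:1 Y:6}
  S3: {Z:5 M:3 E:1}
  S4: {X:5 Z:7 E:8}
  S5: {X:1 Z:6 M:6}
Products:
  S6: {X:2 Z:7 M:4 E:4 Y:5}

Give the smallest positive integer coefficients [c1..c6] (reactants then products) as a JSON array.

X: 3·0+5·1+4·0+1·5+2·1 = 12 | 6·2 = 12
Z: 3·1+5·0+4·5+1·7+2·6 = 42 | 6·7 = 42
M: 3·0+5·0+4·3+1·0+2·6 = 24 | 6·4 = 24
E: 3·4+5·0+4·1+1·8+2·0 = 24 | 6·4 = 24
Y: 3·0+5·6+4·0+1·0+2·0 = 30 | 6·5 = 30
gcd(3,5,4,1,2,6) = 1

Coefficients: [3, 5, 4, 1, 2, 6]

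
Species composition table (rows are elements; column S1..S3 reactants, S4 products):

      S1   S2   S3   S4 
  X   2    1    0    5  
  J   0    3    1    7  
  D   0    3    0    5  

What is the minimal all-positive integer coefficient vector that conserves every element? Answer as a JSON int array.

Coefficients: [5, 5, 6, 3]

X: 5·2+5·1+6·0 = 15 | 3·5 = 15
J: 5·0+5·3+6·1 = 21 | 3·7 = 21
D: 5·0+5·3+6·0 = 15 | 3·5 = 15
gcd(5,5,6,3) = 1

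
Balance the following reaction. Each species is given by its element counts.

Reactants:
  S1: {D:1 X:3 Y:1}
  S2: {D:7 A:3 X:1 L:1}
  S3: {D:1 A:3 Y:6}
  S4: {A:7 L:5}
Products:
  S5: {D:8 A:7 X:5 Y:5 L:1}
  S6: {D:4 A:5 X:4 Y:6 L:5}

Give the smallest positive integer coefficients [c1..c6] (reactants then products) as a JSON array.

Coefficients: [4, 2, 2, 1, 2, 1]

D: 4·1+2·7+2·1+1·0 = 20 | 2·8+1·4 = 20
A: 4·0+2·3+2·3+1·7 = 19 | 2·7+1·5 = 19
X: 4·3+2·1+2·0+1·0 = 14 | 2·5+1·4 = 14
Y: 4·1+2·0+2·6+1·0 = 16 | 2·5+1·6 = 16
L: 4·0+2·1+2·0+1·5 = 7 | 2·1+1·5 = 7
gcd(4,2,2,1,2,1) = 1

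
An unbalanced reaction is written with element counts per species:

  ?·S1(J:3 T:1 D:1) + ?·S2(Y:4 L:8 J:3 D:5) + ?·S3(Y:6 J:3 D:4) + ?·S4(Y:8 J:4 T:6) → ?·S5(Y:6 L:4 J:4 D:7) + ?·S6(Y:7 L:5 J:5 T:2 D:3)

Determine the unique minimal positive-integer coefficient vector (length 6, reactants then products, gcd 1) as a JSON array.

Coefficients: [2, 5, 5, 1, 5, 4]

Y: 2·0+5·4+5·6+1·8 = 58 | 5·6+4·7 = 58
L: 2·0+5·8+5·0+1·0 = 40 | 5·4+4·5 = 40
J: 2·3+5·3+5·3+1·4 = 40 | 5·4+4·5 = 40
T: 2·1+5·0+5·0+1·6 = 8 | 5·0+4·2 = 8
D: 2·1+5·5+5·4+1·0 = 47 | 5·7+4·3 = 47
gcd(2,5,5,1,5,4) = 1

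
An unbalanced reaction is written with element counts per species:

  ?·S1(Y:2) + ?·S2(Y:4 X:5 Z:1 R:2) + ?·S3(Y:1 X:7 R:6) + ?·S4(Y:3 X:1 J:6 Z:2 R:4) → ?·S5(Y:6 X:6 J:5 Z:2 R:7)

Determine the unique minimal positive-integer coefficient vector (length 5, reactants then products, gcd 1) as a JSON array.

Coefficients: [5, 2, 3, 5, 6]

Y: 5·2+2·4+3·1+5·3 = 36 | 6·6 = 36
X: 5·0+2·5+3·7+5·1 = 36 | 6·6 = 36
J: 5·0+2·0+3·0+5·6 = 30 | 6·5 = 30
Z: 5·0+2·1+3·0+5·2 = 12 | 6·2 = 12
R: 5·0+2·2+3·6+5·4 = 42 | 6·7 = 42
gcd(5,2,3,5,6) = 1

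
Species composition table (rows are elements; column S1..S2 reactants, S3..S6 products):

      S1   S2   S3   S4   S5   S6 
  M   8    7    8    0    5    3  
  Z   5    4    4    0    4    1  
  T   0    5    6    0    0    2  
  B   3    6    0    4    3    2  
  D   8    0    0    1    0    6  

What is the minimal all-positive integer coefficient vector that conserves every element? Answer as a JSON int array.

M: 3·8+6·7 = 66 | 4·8+6·0+5·5+3·3 = 66
Z: 3·5+6·4 = 39 | 4·4+6·0+5·4+3·1 = 39
T: 3·0+6·5 = 30 | 4·6+6·0+5·0+3·2 = 30
B: 3·3+6·6 = 45 | 4·0+6·4+5·3+3·2 = 45
D: 3·8+6·0 = 24 | 4·0+6·1+5·0+3·6 = 24
gcd(3,6,4,6,5,3) = 1

Coefficients: [3, 6, 4, 6, 5, 3]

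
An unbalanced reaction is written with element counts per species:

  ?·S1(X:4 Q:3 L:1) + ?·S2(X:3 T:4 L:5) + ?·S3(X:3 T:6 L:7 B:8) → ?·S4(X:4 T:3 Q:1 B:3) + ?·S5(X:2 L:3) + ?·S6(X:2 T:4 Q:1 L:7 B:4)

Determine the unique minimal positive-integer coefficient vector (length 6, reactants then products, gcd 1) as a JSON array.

Coefficients: [3, 2, 4, 4, 2, 5]

X: 3·4+2·3+4·3 = 30 | 4·4+2·2+5·2 = 30
T: 3·0+2·4+4·6 = 32 | 4·3+2·0+5·4 = 32
Q: 3·3+2·0+4·0 = 9 | 4·1+2·0+5·1 = 9
L: 3·1+2·5+4·7 = 41 | 4·0+2·3+5·7 = 41
B: 3·0+2·0+4·8 = 32 | 4·3+2·0+5·4 = 32
gcd(3,2,4,4,2,5) = 1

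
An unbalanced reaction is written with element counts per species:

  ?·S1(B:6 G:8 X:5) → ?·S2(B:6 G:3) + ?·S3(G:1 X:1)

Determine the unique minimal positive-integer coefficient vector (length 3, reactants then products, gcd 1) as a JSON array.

Coefficients: [1, 1, 5]

B: 1·6 = 6 | 1·6+5·0 = 6
G: 1·8 = 8 | 1·3+5·1 = 8
X: 1·5 = 5 | 1·0+5·1 = 5
gcd(1,1,5) = 1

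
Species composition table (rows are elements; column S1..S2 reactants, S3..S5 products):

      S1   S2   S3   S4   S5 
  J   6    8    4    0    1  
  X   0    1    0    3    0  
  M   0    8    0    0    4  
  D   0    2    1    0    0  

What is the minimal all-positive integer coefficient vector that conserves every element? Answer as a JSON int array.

Coefficients: [1, 3, 6, 1, 6]

J: 1·6+3·8 = 30 | 6·4+1·0+6·1 = 30
X: 1·0+3·1 = 3 | 6·0+1·3+6·0 = 3
M: 1·0+3·8 = 24 | 6·0+1·0+6·4 = 24
D: 1·0+3·2 = 6 | 6·1+1·0+6·0 = 6
gcd(1,3,6,1,6) = 1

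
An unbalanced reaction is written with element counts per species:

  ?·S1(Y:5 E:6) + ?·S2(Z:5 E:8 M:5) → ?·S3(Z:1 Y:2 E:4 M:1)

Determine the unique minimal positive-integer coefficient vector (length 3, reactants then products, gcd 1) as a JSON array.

Coefficients: [2, 1, 5]

Z: 2·0+1·5 = 5 | 5·1 = 5
Y: 2·5+1·0 = 10 | 5·2 = 10
E: 2·6+1·8 = 20 | 5·4 = 20
M: 2·0+1·5 = 5 | 5·1 = 5
gcd(2,1,5) = 1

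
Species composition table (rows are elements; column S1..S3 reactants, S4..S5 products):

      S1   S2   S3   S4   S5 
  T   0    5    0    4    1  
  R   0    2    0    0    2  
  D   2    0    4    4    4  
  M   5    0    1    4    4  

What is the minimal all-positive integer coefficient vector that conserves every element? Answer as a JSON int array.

T: 4·0+3·5+4·0 = 15 | 3·4+3·1 = 15
R: 4·0+3·2+4·0 = 6 | 3·0+3·2 = 6
D: 4·2+3·0+4·4 = 24 | 3·4+3·4 = 24
M: 4·5+3·0+4·1 = 24 | 3·4+3·4 = 24
gcd(4,3,4,3,3) = 1

Coefficients: [4, 3, 4, 3, 3]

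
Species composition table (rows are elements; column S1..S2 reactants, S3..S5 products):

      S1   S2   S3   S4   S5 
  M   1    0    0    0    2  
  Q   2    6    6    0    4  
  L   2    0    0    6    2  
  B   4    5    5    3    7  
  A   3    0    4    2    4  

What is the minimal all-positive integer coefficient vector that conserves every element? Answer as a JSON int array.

M: 6·1+1·0 = 6 | 1·0+1·0+3·2 = 6
Q: 6·2+1·6 = 18 | 1·6+1·0+3·4 = 18
L: 6·2+1·0 = 12 | 1·0+1·6+3·2 = 12
B: 6·4+1·5 = 29 | 1·5+1·3+3·7 = 29
A: 6·3+1·0 = 18 | 1·4+1·2+3·4 = 18
gcd(6,1,1,1,3) = 1

Coefficients: [6, 1, 1, 1, 3]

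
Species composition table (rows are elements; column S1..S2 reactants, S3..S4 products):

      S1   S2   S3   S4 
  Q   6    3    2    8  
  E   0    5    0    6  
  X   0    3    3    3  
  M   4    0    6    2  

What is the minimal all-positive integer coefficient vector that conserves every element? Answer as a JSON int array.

Coefficients: [4, 6, 1, 5]

Q: 4·6+6·3 = 42 | 1·2+5·8 = 42
E: 4·0+6·5 = 30 | 1·0+5·6 = 30
X: 4·0+6·3 = 18 | 1·3+5·3 = 18
M: 4·4+6·0 = 16 | 1·6+5·2 = 16
gcd(4,6,1,5) = 1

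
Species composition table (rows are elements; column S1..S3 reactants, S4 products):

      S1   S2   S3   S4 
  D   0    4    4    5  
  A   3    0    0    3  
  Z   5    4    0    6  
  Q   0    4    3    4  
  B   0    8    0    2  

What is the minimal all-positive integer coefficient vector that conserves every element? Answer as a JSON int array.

Coefficients: [4, 1, 4, 4]

D: 4·0+1·4+4·4 = 20 | 4·5 = 20
A: 4·3+1·0+4·0 = 12 | 4·3 = 12
Z: 4·5+1·4+4·0 = 24 | 4·6 = 24
Q: 4·0+1·4+4·3 = 16 | 4·4 = 16
B: 4·0+1·8+4·0 = 8 | 4·2 = 8
gcd(4,1,4,4) = 1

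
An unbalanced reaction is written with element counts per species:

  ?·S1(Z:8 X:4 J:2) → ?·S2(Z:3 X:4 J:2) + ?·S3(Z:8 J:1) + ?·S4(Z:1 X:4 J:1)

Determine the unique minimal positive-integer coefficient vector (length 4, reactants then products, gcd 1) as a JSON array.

Coefficients: [6, 1, 5, 5]

Z: 6·8 = 48 | 1·3+5·8+5·1 = 48
X: 6·4 = 24 | 1·4+5·0+5·4 = 24
J: 6·2 = 12 | 1·2+5·1+5·1 = 12
gcd(6,1,5,5) = 1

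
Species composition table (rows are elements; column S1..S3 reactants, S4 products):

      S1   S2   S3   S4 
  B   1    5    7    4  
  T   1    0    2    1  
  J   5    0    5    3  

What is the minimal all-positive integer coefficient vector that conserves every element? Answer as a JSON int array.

Coefficients: [1, 1, 2, 5]

B: 1·1+1·5+2·7 = 20 | 5·4 = 20
T: 1·1+1·0+2·2 = 5 | 5·1 = 5
J: 1·5+1·0+2·5 = 15 | 5·3 = 15
gcd(1,1,2,5) = 1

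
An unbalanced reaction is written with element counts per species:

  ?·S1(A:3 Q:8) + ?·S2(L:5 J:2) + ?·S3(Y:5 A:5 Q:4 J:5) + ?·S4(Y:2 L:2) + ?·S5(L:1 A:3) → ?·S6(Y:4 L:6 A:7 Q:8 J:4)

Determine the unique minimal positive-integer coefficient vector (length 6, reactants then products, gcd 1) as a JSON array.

Y: 3·0+3·0+2·5+3·2+3·0 = 16 | 4·4 = 16
L: 3·0+3·5+2·0+3·2+3·1 = 24 | 4·6 = 24
A: 3·3+3·0+2·5+3·0+3·3 = 28 | 4·7 = 28
Q: 3·8+3·0+2·4+3·0+3·0 = 32 | 4·8 = 32
J: 3·0+3·2+2·5+3·0+3·0 = 16 | 4·4 = 16
gcd(3,3,2,3,3,4) = 1

Coefficients: [3, 3, 2, 3, 3, 4]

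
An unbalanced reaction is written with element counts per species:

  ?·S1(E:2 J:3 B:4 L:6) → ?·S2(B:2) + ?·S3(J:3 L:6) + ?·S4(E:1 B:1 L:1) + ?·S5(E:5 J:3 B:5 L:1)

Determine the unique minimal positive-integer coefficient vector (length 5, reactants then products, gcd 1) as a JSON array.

Coefficients: [5, 5, 4, 5, 1]

E: 5·2 = 10 | 5·0+4·0+5·1+1·5 = 10
J: 5·3 = 15 | 5·0+4·3+5·0+1·3 = 15
B: 5·4 = 20 | 5·2+4·0+5·1+1·5 = 20
L: 5·6 = 30 | 5·0+4·6+5·1+1·1 = 30
gcd(5,5,4,5,1) = 1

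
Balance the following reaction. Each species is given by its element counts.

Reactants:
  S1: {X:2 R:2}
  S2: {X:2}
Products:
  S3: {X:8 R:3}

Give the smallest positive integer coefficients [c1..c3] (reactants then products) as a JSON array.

X: 3·2+5·2 = 16 | 2·8 = 16
R: 3·2+5·0 = 6 | 2·3 = 6
gcd(3,5,2) = 1

Coefficients: [3, 5, 2]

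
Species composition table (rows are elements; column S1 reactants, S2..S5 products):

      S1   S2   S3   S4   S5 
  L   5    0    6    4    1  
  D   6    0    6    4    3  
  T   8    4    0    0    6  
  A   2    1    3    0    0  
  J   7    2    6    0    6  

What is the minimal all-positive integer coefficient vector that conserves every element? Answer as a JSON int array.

L: 4·5 = 20 | 5·0+1·6+3·4+2·1 = 20
D: 4·6 = 24 | 5·0+1·6+3·4+2·3 = 24
T: 4·8 = 32 | 5·4+1·0+3·0+2·6 = 32
A: 4·2 = 8 | 5·1+1·3+3·0+2·0 = 8
J: 4·7 = 28 | 5·2+1·6+3·0+2·6 = 28
gcd(4,5,1,3,2) = 1

Coefficients: [4, 5, 1, 3, 2]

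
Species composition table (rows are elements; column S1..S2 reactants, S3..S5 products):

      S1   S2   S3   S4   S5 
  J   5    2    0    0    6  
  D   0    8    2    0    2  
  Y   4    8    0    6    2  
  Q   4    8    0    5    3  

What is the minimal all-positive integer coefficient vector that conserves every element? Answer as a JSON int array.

J: 2·5+1·2 = 12 | 2·0+2·0+2·6 = 12
D: 2·0+1·8 = 8 | 2·2+2·0+2·2 = 8
Y: 2·4+1·8 = 16 | 2·0+2·6+2·2 = 16
Q: 2·4+1·8 = 16 | 2·0+2·5+2·3 = 16
gcd(2,1,2,2,2) = 1

Coefficients: [2, 1, 2, 2, 2]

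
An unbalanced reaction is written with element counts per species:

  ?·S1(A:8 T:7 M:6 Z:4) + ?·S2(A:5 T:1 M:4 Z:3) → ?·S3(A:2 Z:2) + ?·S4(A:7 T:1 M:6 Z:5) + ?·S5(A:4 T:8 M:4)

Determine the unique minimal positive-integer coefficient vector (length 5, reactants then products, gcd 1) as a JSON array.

A: 6·8+2·5 = 58 | 5·2+4·7+5·4 = 58
T: 6·7+2·1 = 44 | 5·0+4·1+5·8 = 44
M: 6·6+2·4 = 44 | 5·0+4·6+5·4 = 44
Z: 6·4+2·3 = 30 | 5·2+4·5+5·0 = 30
gcd(6,2,5,4,5) = 1

Coefficients: [6, 2, 5, 4, 5]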